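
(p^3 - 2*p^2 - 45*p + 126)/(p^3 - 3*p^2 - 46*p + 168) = (p - 3)/(p - 4)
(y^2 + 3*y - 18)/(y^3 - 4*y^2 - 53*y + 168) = (y + 6)/(y^2 - y - 56)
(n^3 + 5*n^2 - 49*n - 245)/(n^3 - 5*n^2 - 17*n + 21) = (n^2 + 12*n + 35)/(n^2 + 2*n - 3)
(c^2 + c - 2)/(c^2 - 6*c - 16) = (c - 1)/(c - 8)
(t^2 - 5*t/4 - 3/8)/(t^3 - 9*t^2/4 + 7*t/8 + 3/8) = 1/(t - 1)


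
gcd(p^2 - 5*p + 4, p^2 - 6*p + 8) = p - 4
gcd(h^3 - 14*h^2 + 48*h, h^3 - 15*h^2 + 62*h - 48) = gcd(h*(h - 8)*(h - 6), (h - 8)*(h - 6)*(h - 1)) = h^2 - 14*h + 48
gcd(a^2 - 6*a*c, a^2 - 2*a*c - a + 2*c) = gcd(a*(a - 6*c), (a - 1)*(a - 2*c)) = 1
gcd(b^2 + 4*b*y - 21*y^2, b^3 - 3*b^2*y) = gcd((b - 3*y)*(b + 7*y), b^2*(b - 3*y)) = -b + 3*y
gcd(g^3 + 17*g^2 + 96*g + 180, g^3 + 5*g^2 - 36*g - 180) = g^2 + 11*g + 30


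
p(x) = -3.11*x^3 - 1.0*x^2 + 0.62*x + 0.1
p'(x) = -9.33*x^2 - 2.0*x + 0.62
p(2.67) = -64.57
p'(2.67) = -71.23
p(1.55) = -12.92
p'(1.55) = -24.90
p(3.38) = -129.32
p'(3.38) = -112.73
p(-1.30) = 4.44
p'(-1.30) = -12.55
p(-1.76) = 12.87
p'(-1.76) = -24.76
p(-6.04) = 645.16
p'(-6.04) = -327.67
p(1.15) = -5.24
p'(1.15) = -14.02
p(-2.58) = 45.25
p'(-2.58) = -56.32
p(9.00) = -2342.51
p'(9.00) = -773.11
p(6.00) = -703.94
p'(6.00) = -347.26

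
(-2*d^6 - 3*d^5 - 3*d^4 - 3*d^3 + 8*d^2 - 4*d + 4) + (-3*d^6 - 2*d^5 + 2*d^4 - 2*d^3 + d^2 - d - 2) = -5*d^6 - 5*d^5 - d^4 - 5*d^3 + 9*d^2 - 5*d + 2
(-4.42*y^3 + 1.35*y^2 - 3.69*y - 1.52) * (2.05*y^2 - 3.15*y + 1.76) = -9.061*y^5 + 16.6905*y^4 - 19.5962*y^3 + 10.8835*y^2 - 1.7064*y - 2.6752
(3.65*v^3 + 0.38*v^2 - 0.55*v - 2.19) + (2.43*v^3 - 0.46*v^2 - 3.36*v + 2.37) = 6.08*v^3 - 0.08*v^2 - 3.91*v + 0.18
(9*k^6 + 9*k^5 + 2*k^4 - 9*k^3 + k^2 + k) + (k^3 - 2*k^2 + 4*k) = 9*k^6 + 9*k^5 + 2*k^4 - 8*k^3 - k^2 + 5*k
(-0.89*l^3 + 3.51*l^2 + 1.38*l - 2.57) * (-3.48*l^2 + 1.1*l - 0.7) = 3.0972*l^5 - 13.1938*l^4 - 0.3184*l^3 + 8.0046*l^2 - 3.793*l + 1.799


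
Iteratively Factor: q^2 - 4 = (q + 2)*(q - 2)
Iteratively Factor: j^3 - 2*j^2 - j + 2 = (j - 1)*(j^2 - j - 2) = (j - 2)*(j - 1)*(j + 1)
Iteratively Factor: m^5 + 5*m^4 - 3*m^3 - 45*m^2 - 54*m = (m - 3)*(m^4 + 8*m^3 + 21*m^2 + 18*m) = m*(m - 3)*(m^3 + 8*m^2 + 21*m + 18) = m*(m - 3)*(m + 3)*(m^2 + 5*m + 6) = m*(m - 3)*(m + 2)*(m + 3)*(m + 3)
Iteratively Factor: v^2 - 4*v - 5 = (v + 1)*(v - 5)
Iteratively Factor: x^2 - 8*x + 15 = (x - 3)*(x - 5)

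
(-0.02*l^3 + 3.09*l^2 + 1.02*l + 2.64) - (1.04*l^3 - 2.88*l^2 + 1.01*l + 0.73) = -1.06*l^3 + 5.97*l^2 + 0.01*l + 1.91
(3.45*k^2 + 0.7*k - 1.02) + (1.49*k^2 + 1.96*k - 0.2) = 4.94*k^2 + 2.66*k - 1.22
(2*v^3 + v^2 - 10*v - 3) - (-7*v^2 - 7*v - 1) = 2*v^3 + 8*v^2 - 3*v - 2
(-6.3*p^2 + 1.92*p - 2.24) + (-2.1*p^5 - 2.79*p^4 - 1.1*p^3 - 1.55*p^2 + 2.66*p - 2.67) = -2.1*p^5 - 2.79*p^4 - 1.1*p^3 - 7.85*p^2 + 4.58*p - 4.91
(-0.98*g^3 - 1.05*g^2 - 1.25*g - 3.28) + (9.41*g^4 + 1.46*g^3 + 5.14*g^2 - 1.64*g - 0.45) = 9.41*g^4 + 0.48*g^3 + 4.09*g^2 - 2.89*g - 3.73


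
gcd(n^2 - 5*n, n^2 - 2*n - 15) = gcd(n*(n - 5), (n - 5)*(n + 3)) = n - 5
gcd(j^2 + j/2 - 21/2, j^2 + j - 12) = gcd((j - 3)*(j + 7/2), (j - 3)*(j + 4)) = j - 3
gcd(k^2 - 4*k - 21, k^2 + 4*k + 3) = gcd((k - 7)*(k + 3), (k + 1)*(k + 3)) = k + 3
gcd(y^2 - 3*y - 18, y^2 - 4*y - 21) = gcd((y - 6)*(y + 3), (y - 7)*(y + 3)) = y + 3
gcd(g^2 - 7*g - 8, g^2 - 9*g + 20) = 1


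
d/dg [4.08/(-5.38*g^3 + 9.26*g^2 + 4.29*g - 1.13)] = (65.8512*g^2 - 75.5616*g - 17.5032)/(5.38*g^3 - 9.26*g^2 - 4.29*g + 1.13)^2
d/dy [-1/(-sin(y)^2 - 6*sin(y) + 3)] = -2*(sin(y) + 3)*cos(y)/(sin(y)^2 + 6*sin(y) - 3)^2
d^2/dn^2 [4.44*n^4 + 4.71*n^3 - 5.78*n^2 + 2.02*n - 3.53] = 53.28*n^2 + 28.26*n - 11.56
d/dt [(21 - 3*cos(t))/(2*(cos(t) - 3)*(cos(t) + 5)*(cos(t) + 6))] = 3*(-2*cos(t)^3 + 13*cos(t)^2 + 112*cos(t) - 111)*sin(t)/(2*(cos(t) - 3)^2*(cos(t) + 5)^2*(cos(t) + 6)^2)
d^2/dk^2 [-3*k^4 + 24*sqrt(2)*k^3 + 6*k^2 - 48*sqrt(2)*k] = -36*k^2 + 144*sqrt(2)*k + 12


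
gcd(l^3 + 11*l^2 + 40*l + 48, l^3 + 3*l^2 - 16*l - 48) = l^2 + 7*l + 12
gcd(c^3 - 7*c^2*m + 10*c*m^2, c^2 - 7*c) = c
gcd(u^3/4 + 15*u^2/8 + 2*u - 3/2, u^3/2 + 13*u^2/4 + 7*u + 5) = u + 2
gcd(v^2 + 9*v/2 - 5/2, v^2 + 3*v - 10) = v + 5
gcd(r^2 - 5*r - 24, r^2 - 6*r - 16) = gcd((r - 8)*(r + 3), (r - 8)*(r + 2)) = r - 8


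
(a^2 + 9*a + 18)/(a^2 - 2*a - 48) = (a + 3)/(a - 8)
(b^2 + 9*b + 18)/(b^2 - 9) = (b + 6)/(b - 3)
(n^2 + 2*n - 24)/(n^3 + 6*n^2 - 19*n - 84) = (n + 6)/(n^2 + 10*n + 21)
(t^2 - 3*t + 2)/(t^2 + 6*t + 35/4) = 4*(t^2 - 3*t + 2)/(4*t^2 + 24*t + 35)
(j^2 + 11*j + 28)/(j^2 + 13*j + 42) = (j + 4)/(j + 6)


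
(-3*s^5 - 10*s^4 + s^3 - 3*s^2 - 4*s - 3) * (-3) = 9*s^5 + 30*s^4 - 3*s^3 + 9*s^2 + 12*s + 9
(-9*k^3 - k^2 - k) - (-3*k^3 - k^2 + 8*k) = -6*k^3 - 9*k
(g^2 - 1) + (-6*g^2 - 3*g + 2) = -5*g^2 - 3*g + 1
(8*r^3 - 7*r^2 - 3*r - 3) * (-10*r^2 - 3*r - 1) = -80*r^5 + 46*r^4 + 43*r^3 + 46*r^2 + 12*r + 3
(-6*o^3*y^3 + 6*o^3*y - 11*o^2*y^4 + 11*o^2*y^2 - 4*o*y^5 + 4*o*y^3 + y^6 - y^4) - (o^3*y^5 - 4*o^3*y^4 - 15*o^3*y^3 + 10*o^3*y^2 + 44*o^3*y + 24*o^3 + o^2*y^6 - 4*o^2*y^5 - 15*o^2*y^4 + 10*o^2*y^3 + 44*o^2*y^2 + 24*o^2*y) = -o^3*y^5 + 4*o^3*y^4 + 9*o^3*y^3 - 10*o^3*y^2 - 38*o^3*y - 24*o^3 - o^2*y^6 + 4*o^2*y^5 + 4*o^2*y^4 - 10*o^2*y^3 - 33*o^2*y^2 - 24*o^2*y - 4*o*y^5 + 4*o*y^3 + y^6 - y^4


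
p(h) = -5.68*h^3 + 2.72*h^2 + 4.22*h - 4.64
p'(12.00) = -2384.26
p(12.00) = -9377.36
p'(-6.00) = -641.86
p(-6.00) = 1294.84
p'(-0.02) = 4.10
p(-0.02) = -4.72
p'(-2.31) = -99.27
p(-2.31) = 70.14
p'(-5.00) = -448.98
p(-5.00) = 752.26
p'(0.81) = -2.55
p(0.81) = -2.46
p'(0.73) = -0.89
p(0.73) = -2.32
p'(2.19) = -65.59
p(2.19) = -42.01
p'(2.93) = -126.13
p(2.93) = -111.80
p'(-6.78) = -815.96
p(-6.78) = 1862.04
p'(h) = -17.04*h^2 + 5.44*h + 4.22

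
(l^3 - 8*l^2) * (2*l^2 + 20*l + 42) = 2*l^5 + 4*l^4 - 118*l^3 - 336*l^2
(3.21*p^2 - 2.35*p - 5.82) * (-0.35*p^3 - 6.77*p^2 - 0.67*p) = -1.1235*p^5 - 20.9092*p^4 + 15.7958*p^3 + 40.9759*p^2 + 3.8994*p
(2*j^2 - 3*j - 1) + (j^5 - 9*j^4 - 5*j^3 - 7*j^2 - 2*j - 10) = j^5 - 9*j^4 - 5*j^3 - 5*j^2 - 5*j - 11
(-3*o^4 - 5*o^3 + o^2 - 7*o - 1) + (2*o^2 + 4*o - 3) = -3*o^4 - 5*o^3 + 3*o^2 - 3*o - 4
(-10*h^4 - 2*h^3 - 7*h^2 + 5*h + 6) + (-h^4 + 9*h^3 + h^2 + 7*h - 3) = -11*h^4 + 7*h^3 - 6*h^2 + 12*h + 3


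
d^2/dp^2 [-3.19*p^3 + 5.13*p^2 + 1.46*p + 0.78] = 10.26 - 19.14*p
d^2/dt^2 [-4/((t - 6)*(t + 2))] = 8*(-(t - 6)^2 - (t - 6)*(t + 2) - (t + 2)^2)/((t - 6)^3*(t + 2)^3)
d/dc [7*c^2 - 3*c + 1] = 14*c - 3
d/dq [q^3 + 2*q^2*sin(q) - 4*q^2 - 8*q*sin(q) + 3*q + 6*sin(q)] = 2*q^2*cos(q) + 3*q^2 + 4*q*sin(q) - 8*q*cos(q) - 8*q - 8*sin(q) + 6*cos(q) + 3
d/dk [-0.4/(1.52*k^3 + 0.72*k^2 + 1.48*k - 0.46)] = (1.824*k^2 + 0.576*k + 0.592)/(1.52*k^3 + 0.72*k^2 + 1.48*k - 0.46)^2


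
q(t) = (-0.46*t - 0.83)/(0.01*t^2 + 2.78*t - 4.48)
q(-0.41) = 0.11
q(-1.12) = 0.04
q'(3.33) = 0.19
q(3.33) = -0.48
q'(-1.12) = 0.08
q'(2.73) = 0.44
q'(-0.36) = 0.15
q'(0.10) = 0.25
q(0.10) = 0.21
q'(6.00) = 0.03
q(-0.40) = 0.12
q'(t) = (-0.46*t - 0.83)*(-0.02*t - 2.78)/(0.01*t^2 + 2.78*t - 4.48)^2 - 0.46/(0.01*t^2 + 2.78*t - 4.48)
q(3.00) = -0.56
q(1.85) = -2.41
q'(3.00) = 0.29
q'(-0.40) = 0.14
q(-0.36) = 0.12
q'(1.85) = 9.08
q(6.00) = -0.29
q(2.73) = -0.66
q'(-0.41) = 0.14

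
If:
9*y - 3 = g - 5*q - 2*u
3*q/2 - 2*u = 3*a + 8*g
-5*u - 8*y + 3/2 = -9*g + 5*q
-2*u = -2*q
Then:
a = 617*y/318 - 225/212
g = 39/106 - 34*y/53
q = 51/106 - 73*y/53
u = 51/106 - 73*y/53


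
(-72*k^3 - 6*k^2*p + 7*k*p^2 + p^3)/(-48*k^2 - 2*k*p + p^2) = (-12*k^2 + k*p + p^2)/(-8*k + p)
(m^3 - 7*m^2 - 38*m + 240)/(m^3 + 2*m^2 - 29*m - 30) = (m - 8)/(m + 1)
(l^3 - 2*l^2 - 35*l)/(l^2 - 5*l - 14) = l*(l + 5)/(l + 2)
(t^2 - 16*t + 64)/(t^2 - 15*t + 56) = (t - 8)/(t - 7)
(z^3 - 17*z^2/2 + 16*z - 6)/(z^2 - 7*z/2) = (2*z^3 - 17*z^2 + 32*z - 12)/(z*(2*z - 7))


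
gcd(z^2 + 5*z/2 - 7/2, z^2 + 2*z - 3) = z - 1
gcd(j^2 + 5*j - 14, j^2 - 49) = j + 7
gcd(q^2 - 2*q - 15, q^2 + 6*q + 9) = q + 3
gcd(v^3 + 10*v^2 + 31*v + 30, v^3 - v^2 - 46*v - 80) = v^2 + 7*v + 10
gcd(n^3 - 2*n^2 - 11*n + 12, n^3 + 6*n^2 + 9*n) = n + 3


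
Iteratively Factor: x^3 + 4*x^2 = (x)*(x^2 + 4*x) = x^2*(x + 4)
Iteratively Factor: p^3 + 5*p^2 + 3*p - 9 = (p - 1)*(p^2 + 6*p + 9) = (p - 1)*(p + 3)*(p + 3)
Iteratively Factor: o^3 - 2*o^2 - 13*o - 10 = (o + 1)*(o^2 - 3*o - 10) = (o - 5)*(o + 1)*(o + 2)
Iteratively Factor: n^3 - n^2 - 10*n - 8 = (n - 4)*(n^2 + 3*n + 2) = (n - 4)*(n + 1)*(n + 2)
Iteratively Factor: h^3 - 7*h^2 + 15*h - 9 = (h - 3)*(h^2 - 4*h + 3) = (h - 3)*(h - 1)*(h - 3)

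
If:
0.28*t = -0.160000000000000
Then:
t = -0.57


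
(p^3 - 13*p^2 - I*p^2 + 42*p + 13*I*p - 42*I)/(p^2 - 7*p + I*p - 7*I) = (p^2 - p*(6 + I) + 6*I)/(p + I)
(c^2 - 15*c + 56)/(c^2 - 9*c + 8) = (c - 7)/(c - 1)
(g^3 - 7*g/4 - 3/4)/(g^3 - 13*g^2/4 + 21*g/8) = 2*(2*g^2 + 3*g + 1)/(g*(4*g - 7))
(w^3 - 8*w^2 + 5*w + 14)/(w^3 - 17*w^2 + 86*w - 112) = (w + 1)/(w - 8)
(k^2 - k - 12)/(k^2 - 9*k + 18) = (k^2 - k - 12)/(k^2 - 9*k + 18)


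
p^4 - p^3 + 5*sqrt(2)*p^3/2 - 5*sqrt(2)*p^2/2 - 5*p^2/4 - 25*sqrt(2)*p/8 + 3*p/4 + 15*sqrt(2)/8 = (p - 3/2)*(p - 1/2)*(p + 1)*(p + 5*sqrt(2)/2)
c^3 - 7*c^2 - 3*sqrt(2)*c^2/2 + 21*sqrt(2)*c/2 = c*(c - 7)*(c - 3*sqrt(2)/2)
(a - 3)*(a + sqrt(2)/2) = a^2 - 3*a + sqrt(2)*a/2 - 3*sqrt(2)/2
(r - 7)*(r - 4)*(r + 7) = r^3 - 4*r^2 - 49*r + 196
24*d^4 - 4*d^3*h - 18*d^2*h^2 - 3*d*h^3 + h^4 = (-6*d + h)*(-d + h)*(2*d + h)^2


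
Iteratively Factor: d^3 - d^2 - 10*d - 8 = (d - 4)*(d^2 + 3*d + 2) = (d - 4)*(d + 1)*(d + 2)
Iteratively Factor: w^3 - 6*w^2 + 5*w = (w)*(w^2 - 6*w + 5) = w*(w - 1)*(w - 5)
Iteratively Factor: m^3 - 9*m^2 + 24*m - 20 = (m - 2)*(m^2 - 7*m + 10) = (m - 5)*(m - 2)*(m - 2)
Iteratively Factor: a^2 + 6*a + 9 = (a + 3)*(a + 3)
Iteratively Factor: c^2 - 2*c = (c)*(c - 2)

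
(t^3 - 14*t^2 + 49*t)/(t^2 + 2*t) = (t^2 - 14*t + 49)/(t + 2)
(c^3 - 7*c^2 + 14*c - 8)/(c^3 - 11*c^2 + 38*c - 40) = (c - 1)/(c - 5)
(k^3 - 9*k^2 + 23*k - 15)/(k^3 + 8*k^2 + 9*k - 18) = (k^2 - 8*k + 15)/(k^2 + 9*k + 18)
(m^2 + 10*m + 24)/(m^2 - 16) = (m + 6)/(m - 4)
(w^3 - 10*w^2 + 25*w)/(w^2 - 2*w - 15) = w*(w - 5)/(w + 3)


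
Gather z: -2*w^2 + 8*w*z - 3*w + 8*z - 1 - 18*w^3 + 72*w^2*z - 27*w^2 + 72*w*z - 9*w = -18*w^3 - 29*w^2 - 12*w + z*(72*w^2 + 80*w + 8) - 1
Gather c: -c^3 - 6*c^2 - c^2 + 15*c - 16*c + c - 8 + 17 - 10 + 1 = -c^3 - 7*c^2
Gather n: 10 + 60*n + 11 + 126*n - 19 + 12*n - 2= 198*n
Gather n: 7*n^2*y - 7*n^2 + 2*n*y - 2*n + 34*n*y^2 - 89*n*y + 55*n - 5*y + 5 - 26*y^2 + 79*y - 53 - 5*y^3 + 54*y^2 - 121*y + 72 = n^2*(7*y - 7) + n*(34*y^2 - 87*y + 53) - 5*y^3 + 28*y^2 - 47*y + 24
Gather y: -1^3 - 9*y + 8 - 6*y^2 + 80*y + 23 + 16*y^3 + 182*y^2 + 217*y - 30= 16*y^3 + 176*y^2 + 288*y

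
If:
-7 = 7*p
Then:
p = -1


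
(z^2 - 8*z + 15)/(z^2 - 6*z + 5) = (z - 3)/(z - 1)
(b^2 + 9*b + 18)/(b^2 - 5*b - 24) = (b + 6)/(b - 8)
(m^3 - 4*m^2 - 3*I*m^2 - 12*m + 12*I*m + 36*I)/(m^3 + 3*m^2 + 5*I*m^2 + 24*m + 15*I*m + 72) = (m^2 - 4*m - 12)/(m^2 + m*(3 + 8*I) + 24*I)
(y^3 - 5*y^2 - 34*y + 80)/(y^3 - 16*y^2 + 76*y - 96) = (y + 5)/(y - 6)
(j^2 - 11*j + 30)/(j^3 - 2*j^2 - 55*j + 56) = (j^2 - 11*j + 30)/(j^3 - 2*j^2 - 55*j + 56)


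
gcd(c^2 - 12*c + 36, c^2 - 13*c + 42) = c - 6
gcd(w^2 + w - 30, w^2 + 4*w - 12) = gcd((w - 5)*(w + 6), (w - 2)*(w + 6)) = w + 6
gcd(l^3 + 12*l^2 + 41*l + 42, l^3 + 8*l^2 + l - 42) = l^2 + 10*l + 21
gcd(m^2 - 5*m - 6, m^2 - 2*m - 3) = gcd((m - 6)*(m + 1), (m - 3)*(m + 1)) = m + 1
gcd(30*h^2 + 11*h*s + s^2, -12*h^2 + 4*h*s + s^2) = 6*h + s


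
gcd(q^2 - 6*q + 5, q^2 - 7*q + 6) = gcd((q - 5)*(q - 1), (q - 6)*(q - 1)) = q - 1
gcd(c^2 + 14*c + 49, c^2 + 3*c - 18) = 1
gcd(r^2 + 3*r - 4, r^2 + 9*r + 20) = r + 4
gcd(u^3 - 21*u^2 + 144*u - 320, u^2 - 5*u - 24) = u - 8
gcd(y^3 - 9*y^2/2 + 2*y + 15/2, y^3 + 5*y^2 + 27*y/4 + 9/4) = 1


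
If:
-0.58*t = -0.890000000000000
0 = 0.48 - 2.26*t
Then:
No Solution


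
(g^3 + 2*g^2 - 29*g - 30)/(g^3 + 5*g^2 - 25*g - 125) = (g^2 + 7*g + 6)/(g^2 + 10*g + 25)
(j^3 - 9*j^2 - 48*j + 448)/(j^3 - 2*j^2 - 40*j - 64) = (j^2 - j - 56)/(j^2 + 6*j + 8)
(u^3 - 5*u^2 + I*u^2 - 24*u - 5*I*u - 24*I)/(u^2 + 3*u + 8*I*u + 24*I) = (u^2 + u*(-8 + I) - 8*I)/(u + 8*I)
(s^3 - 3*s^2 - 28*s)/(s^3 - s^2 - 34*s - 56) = s/(s + 2)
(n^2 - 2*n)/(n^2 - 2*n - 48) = n*(2 - n)/(-n^2 + 2*n + 48)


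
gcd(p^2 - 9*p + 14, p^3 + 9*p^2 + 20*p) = 1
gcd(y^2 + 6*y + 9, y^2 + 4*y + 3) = y + 3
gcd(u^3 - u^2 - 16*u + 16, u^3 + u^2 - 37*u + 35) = u - 1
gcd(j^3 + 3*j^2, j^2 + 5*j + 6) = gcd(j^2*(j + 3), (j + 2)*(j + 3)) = j + 3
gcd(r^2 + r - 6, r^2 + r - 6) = r^2 + r - 6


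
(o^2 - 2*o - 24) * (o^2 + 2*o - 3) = o^4 - 31*o^2 - 42*o + 72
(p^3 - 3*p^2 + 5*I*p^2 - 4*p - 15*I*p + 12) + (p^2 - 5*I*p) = p^3 - 2*p^2 + 5*I*p^2 - 4*p - 20*I*p + 12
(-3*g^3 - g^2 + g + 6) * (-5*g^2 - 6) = 15*g^5 + 5*g^4 + 13*g^3 - 24*g^2 - 6*g - 36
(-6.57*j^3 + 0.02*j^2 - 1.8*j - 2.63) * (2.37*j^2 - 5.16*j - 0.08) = -15.5709*j^5 + 33.9486*j^4 - 3.8436*j^3 + 3.0533*j^2 + 13.7148*j + 0.2104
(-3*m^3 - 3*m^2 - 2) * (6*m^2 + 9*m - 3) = -18*m^5 - 45*m^4 - 18*m^3 - 3*m^2 - 18*m + 6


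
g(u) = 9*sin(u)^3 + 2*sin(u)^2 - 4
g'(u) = 27*sin(u)^2*cos(u) + 4*sin(u)*cos(u)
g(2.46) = -0.96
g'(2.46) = -10.28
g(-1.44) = -10.81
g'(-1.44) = 2.94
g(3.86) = -5.70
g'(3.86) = -6.82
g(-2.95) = -3.99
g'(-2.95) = -0.21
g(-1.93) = -9.63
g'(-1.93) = -7.00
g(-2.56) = -4.89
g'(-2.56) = -4.97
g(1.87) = 5.68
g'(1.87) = -8.39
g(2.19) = 2.19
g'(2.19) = -12.28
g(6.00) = -4.04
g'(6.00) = 0.95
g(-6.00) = -3.65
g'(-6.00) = 3.10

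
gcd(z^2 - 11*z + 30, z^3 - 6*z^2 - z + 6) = z - 6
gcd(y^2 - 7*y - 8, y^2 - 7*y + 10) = 1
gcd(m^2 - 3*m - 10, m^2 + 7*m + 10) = m + 2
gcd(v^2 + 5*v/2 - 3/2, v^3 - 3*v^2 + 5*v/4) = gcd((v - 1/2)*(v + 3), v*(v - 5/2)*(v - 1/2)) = v - 1/2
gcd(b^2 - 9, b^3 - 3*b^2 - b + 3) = b - 3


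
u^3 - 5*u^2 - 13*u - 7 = (u - 7)*(u + 1)^2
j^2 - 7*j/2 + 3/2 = (j - 3)*(j - 1/2)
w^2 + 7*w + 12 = (w + 3)*(w + 4)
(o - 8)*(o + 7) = o^2 - o - 56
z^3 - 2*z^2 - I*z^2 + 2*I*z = z*(z - 2)*(z - I)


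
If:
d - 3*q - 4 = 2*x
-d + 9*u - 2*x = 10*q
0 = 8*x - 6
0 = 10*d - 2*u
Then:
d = -101/244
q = -481/244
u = -505/244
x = 3/4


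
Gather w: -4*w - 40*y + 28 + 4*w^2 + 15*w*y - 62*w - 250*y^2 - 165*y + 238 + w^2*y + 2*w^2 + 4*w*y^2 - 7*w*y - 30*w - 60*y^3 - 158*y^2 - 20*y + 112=w^2*(y + 6) + w*(4*y^2 + 8*y - 96) - 60*y^3 - 408*y^2 - 225*y + 378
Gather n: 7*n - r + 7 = 7*n - r + 7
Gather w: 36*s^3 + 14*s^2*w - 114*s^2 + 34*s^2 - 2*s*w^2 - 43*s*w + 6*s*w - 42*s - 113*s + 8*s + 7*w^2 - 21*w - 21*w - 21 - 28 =36*s^3 - 80*s^2 - 147*s + w^2*(7 - 2*s) + w*(14*s^2 - 37*s - 42) - 49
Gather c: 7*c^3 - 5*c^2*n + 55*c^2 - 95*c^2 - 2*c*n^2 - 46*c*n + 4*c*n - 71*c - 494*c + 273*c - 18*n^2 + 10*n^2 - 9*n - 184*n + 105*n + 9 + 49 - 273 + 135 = 7*c^3 + c^2*(-5*n - 40) + c*(-2*n^2 - 42*n - 292) - 8*n^2 - 88*n - 80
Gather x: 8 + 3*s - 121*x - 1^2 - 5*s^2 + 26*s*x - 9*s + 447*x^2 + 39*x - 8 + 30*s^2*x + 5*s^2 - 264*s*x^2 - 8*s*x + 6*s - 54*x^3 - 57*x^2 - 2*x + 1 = -54*x^3 + x^2*(390 - 264*s) + x*(30*s^2 + 18*s - 84)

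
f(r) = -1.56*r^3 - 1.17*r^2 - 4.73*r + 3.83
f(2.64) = -45.52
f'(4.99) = -132.94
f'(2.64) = -43.53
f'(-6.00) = -159.17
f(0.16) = 3.04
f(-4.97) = 189.95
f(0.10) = 3.34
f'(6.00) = -187.25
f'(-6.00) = -159.17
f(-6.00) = 327.05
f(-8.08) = 788.59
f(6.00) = -403.63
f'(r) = -4.68*r^2 - 2.34*r - 4.73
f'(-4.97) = -108.70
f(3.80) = -116.64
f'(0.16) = -5.22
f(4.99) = -242.74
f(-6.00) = 327.05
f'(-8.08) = -291.36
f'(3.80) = -81.20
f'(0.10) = -5.01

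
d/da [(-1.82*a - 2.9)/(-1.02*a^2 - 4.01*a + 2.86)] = (1.8564*a^2 + 7.2982*a - (1.82*a + 2.9)*(2.04*a + 4.01) - 5.2052)/(1.02*a^2 + 4.01*a - 2.86)^2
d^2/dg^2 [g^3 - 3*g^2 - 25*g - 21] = 6*g - 6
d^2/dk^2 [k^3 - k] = 6*k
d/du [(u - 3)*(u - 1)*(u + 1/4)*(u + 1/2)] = 4*u^3 - 39*u^2/4 + u/4 + 7/4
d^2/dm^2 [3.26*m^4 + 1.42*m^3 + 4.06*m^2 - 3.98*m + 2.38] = 39.12*m^2 + 8.52*m + 8.12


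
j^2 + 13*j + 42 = (j + 6)*(j + 7)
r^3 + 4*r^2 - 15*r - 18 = (r - 3)*(r + 1)*(r + 6)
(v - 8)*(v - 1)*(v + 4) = v^3 - 5*v^2 - 28*v + 32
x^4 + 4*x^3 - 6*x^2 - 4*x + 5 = (x - 1)^2*(x + 1)*(x + 5)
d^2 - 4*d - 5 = (d - 5)*(d + 1)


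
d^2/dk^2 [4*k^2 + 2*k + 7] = 8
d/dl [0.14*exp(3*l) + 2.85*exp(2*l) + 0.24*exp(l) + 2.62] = (0.42*exp(2*l) + 5.7*exp(l) + 0.24)*exp(l)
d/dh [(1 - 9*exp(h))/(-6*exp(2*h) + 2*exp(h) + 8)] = (-27*exp(2*h) + 6*exp(h) - 37)*exp(h)/(2*(9*exp(4*h) - 6*exp(3*h) - 23*exp(2*h) + 8*exp(h) + 16))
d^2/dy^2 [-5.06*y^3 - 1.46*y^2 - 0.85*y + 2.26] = -30.36*y - 2.92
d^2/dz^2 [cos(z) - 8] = -cos(z)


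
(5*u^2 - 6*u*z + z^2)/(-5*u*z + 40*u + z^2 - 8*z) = (-u + z)/(z - 8)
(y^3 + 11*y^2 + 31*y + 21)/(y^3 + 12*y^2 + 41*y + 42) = (y + 1)/(y + 2)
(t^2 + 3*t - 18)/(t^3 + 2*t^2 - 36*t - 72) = (t - 3)/(t^2 - 4*t - 12)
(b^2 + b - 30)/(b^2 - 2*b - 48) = (b - 5)/(b - 8)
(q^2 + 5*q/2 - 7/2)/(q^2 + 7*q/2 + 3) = (2*q^2 + 5*q - 7)/(2*q^2 + 7*q + 6)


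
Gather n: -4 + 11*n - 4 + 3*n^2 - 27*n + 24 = 3*n^2 - 16*n + 16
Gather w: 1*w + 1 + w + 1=2*w + 2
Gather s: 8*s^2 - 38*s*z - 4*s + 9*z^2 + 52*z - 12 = 8*s^2 + s*(-38*z - 4) + 9*z^2 + 52*z - 12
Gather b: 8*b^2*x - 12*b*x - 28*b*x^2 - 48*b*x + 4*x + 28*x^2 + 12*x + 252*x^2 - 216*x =8*b^2*x + b*(-28*x^2 - 60*x) + 280*x^2 - 200*x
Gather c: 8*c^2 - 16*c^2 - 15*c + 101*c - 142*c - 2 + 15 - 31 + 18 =-8*c^2 - 56*c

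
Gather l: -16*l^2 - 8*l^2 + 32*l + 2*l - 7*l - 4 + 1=-24*l^2 + 27*l - 3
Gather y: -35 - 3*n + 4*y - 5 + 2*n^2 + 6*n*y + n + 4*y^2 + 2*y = 2*n^2 - 2*n + 4*y^2 + y*(6*n + 6) - 40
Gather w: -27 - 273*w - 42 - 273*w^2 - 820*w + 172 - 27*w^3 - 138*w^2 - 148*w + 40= -27*w^3 - 411*w^2 - 1241*w + 143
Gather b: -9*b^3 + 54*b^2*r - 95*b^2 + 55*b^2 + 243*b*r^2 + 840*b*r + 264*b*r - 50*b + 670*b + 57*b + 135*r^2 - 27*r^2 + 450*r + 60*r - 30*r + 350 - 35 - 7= -9*b^3 + b^2*(54*r - 40) + b*(243*r^2 + 1104*r + 677) + 108*r^2 + 480*r + 308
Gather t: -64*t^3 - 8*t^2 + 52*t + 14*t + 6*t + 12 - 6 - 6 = -64*t^3 - 8*t^2 + 72*t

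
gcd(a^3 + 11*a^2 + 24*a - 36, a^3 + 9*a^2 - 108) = a^2 + 12*a + 36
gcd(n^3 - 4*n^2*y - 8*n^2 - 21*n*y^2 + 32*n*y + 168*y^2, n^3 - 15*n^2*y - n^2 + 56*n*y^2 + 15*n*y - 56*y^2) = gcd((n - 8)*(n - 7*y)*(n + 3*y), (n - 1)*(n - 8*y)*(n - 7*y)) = -n + 7*y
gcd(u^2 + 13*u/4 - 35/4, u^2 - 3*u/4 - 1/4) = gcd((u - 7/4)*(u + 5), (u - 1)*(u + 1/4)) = 1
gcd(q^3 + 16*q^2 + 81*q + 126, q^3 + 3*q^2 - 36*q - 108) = q^2 + 9*q + 18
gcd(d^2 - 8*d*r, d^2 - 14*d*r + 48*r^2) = -d + 8*r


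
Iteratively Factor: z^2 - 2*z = (z - 2)*(z)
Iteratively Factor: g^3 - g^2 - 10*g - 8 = (g + 1)*(g^2 - 2*g - 8) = (g + 1)*(g + 2)*(g - 4)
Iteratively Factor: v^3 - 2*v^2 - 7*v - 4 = (v + 1)*(v^2 - 3*v - 4) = (v + 1)^2*(v - 4)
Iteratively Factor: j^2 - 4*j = (j - 4)*(j)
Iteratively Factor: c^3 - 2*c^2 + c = (c - 1)*(c^2 - c) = (c - 1)^2*(c)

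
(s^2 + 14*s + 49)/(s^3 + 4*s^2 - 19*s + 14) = (s + 7)/(s^2 - 3*s + 2)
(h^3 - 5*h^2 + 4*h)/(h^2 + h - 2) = h*(h - 4)/(h + 2)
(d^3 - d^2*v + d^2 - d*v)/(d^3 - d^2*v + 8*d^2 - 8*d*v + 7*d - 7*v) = d/(d + 7)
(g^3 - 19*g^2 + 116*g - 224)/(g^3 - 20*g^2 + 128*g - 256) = (g - 7)/(g - 8)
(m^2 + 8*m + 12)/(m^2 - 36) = (m + 2)/(m - 6)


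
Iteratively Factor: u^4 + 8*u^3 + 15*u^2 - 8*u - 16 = (u + 1)*(u^3 + 7*u^2 + 8*u - 16) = (u - 1)*(u + 1)*(u^2 + 8*u + 16) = (u - 1)*(u + 1)*(u + 4)*(u + 4)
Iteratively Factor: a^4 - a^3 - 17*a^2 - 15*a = (a + 3)*(a^3 - 4*a^2 - 5*a) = a*(a + 3)*(a^2 - 4*a - 5) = a*(a + 1)*(a + 3)*(a - 5)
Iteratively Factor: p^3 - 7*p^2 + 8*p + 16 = (p - 4)*(p^2 - 3*p - 4) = (p - 4)*(p + 1)*(p - 4)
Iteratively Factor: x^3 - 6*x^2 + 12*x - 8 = (x - 2)*(x^2 - 4*x + 4) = (x - 2)^2*(x - 2)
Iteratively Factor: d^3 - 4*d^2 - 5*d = (d - 5)*(d^2 + d) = d*(d - 5)*(d + 1)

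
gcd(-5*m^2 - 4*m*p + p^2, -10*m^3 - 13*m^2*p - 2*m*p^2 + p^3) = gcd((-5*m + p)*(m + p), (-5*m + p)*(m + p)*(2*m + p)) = -5*m^2 - 4*m*p + p^2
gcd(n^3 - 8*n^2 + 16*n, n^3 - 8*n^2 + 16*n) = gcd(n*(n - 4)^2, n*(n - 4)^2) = n^3 - 8*n^2 + 16*n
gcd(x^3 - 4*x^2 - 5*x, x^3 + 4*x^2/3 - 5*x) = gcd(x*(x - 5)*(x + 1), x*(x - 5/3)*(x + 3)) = x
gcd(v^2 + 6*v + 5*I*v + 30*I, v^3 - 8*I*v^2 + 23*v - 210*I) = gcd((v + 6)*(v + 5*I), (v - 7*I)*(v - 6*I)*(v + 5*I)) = v + 5*I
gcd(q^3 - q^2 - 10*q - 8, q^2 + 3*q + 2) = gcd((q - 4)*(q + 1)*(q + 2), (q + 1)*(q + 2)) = q^2 + 3*q + 2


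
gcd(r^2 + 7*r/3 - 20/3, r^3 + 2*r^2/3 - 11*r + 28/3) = r + 4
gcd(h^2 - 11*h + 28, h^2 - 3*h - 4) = h - 4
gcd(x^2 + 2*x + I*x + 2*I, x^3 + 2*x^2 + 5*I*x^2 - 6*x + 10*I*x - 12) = x + 2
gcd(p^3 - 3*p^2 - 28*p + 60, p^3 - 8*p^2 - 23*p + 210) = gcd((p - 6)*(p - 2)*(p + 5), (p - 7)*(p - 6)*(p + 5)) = p^2 - p - 30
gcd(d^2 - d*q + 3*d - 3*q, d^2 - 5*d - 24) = d + 3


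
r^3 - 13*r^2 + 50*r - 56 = (r - 7)*(r - 4)*(r - 2)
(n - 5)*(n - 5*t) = n^2 - 5*n*t - 5*n + 25*t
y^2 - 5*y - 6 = (y - 6)*(y + 1)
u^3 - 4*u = u*(u - 2)*(u + 2)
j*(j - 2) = j^2 - 2*j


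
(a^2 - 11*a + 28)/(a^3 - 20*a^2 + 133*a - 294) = (a - 4)/(a^2 - 13*a + 42)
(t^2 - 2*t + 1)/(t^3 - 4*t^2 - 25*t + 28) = (t - 1)/(t^2 - 3*t - 28)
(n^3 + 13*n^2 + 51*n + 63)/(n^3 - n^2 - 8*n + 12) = (n^2 + 10*n + 21)/(n^2 - 4*n + 4)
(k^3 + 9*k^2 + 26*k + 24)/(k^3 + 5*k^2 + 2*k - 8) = (k + 3)/(k - 1)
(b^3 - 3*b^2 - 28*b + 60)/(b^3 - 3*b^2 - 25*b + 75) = (b^2 - 8*b + 12)/(b^2 - 8*b + 15)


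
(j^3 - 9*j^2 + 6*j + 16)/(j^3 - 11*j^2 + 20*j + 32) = (j - 2)/(j - 4)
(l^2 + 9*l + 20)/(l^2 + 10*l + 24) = (l + 5)/(l + 6)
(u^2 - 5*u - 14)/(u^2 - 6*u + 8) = (u^2 - 5*u - 14)/(u^2 - 6*u + 8)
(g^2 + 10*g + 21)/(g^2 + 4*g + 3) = (g + 7)/(g + 1)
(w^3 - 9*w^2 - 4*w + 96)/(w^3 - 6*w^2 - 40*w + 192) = (w + 3)/(w + 6)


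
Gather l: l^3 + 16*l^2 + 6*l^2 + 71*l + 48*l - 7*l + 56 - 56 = l^3 + 22*l^2 + 112*l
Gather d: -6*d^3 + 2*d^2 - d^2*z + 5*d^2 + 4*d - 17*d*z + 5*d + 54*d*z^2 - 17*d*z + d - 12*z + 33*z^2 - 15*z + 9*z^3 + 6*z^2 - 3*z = -6*d^3 + d^2*(7 - z) + d*(54*z^2 - 34*z + 10) + 9*z^3 + 39*z^2 - 30*z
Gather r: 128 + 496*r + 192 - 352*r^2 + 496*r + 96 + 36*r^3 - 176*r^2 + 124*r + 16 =36*r^3 - 528*r^2 + 1116*r + 432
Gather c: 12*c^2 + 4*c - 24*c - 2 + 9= 12*c^2 - 20*c + 7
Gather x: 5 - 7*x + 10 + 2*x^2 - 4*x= 2*x^2 - 11*x + 15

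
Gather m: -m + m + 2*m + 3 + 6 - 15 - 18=2*m - 24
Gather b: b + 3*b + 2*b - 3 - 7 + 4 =6*b - 6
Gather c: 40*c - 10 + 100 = 40*c + 90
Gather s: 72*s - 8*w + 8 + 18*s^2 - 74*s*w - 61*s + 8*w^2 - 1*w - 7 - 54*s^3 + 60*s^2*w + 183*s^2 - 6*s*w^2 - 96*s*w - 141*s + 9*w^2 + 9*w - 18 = -54*s^3 + s^2*(60*w + 201) + s*(-6*w^2 - 170*w - 130) + 17*w^2 - 17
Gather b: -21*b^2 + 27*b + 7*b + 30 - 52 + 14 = -21*b^2 + 34*b - 8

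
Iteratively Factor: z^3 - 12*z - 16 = (z - 4)*(z^2 + 4*z + 4) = (z - 4)*(z + 2)*(z + 2)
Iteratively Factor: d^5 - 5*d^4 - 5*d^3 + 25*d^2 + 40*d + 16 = (d + 1)*(d^4 - 6*d^3 + d^2 + 24*d + 16) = (d - 4)*(d + 1)*(d^3 - 2*d^2 - 7*d - 4) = (d - 4)*(d + 1)^2*(d^2 - 3*d - 4) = (d - 4)^2*(d + 1)^2*(d + 1)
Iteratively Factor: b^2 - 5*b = (b - 5)*(b)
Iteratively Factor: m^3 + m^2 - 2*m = (m + 2)*(m^2 - m) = (m - 1)*(m + 2)*(m)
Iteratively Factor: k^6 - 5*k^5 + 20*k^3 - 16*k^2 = (k - 2)*(k^5 - 3*k^4 - 6*k^3 + 8*k^2) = (k - 4)*(k - 2)*(k^4 + k^3 - 2*k^2) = (k - 4)*(k - 2)*(k + 2)*(k^3 - k^2) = k*(k - 4)*(k - 2)*(k + 2)*(k^2 - k) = k^2*(k - 4)*(k - 2)*(k + 2)*(k - 1)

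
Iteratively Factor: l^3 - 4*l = (l)*(l^2 - 4) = l*(l + 2)*(l - 2)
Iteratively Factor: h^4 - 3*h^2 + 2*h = (h)*(h^3 - 3*h + 2) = h*(h - 1)*(h^2 + h - 2) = h*(h - 1)^2*(h + 2)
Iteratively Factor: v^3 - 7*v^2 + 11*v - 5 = (v - 1)*(v^2 - 6*v + 5) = (v - 1)^2*(v - 5)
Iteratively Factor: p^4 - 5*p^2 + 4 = (p - 1)*(p^3 + p^2 - 4*p - 4) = (p - 1)*(p + 1)*(p^2 - 4) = (p - 2)*(p - 1)*(p + 1)*(p + 2)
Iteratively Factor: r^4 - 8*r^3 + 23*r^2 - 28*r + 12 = (r - 2)*(r^3 - 6*r^2 + 11*r - 6) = (r - 3)*(r - 2)*(r^2 - 3*r + 2) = (r - 3)*(r - 2)*(r - 1)*(r - 2)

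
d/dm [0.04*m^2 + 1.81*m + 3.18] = 0.08*m + 1.81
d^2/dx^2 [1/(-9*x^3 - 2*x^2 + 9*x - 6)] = 2*((27*x + 2)*(9*x^3 + 2*x^2 - 9*x + 6) - (27*x^2 + 4*x - 9)^2)/(9*x^3 + 2*x^2 - 9*x + 6)^3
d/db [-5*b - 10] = -5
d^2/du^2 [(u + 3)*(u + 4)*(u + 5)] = 6*u + 24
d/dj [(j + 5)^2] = 2*j + 10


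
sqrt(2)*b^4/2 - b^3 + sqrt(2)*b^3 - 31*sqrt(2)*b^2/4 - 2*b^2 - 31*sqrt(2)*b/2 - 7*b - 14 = (b + 2)*(b - 7*sqrt(2)/2)*(b + 2*sqrt(2))*(sqrt(2)*b/2 + 1/2)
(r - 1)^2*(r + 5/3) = r^3 - r^2/3 - 7*r/3 + 5/3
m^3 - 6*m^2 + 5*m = m*(m - 5)*(m - 1)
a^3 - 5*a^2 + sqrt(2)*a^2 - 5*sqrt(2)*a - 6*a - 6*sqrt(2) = (a - 6)*(a + 1)*(a + sqrt(2))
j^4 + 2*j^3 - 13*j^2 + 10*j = j*(j - 2)*(j - 1)*(j + 5)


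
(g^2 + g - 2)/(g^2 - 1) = (g + 2)/(g + 1)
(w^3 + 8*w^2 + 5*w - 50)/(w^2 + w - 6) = (w^2 + 10*w + 25)/(w + 3)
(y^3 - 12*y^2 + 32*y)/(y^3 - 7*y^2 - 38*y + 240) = y*(y - 4)/(y^2 + y - 30)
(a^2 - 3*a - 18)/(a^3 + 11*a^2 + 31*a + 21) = (a - 6)/(a^2 + 8*a + 7)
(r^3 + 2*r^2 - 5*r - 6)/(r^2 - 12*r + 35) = (r^3 + 2*r^2 - 5*r - 6)/(r^2 - 12*r + 35)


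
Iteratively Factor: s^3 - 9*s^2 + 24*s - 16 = (s - 4)*(s^2 - 5*s + 4) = (s - 4)*(s - 1)*(s - 4)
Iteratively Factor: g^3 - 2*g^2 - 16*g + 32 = (g - 4)*(g^2 + 2*g - 8) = (g - 4)*(g + 4)*(g - 2)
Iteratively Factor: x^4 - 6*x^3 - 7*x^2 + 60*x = (x + 3)*(x^3 - 9*x^2 + 20*x) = (x - 5)*(x + 3)*(x^2 - 4*x) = (x - 5)*(x - 4)*(x + 3)*(x)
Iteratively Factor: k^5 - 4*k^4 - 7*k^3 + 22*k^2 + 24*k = (k - 4)*(k^4 - 7*k^2 - 6*k) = (k - 4)*(k + 2)*(k^3 - 2*k^2 - 3*k) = (k - 4)*(k - 3)*(k + 2)*(k^2 + k) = k*(k - 4)*(k - 3)*(k + 2)*(k + 1)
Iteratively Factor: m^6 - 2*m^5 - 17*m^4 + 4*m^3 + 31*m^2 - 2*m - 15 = (m - 1)*(m^5 - m^4 - 18*m^3 - 14*m^2 + 17*m + 15) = (m - 1)*(m + 3)*(m^4 - 4*m^3 - 6*m^2 + 4*m + 5) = (m - 1)*(m + 1)*(m + 3)*(m^3 - 5*m^2 - m + 5) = (m - 1)^2*(m + 1)*(m + 3)*(m^2 - 4*m - 5) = (m - 5)*(m - 1)^2*(m + 1)*(m + 3)*(m + 1)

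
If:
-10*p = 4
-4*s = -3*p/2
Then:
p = -2/5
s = -3/20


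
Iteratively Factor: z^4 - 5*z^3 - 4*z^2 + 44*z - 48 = (z - 4)*(z^3 - z^2 - 8*z + 12) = (z - 4)*(z - 2)*(z^2 + z - 6) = (z - 4)*(z - 2)^2*(z + 3)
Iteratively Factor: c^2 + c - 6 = (c + 3)*(c - 2)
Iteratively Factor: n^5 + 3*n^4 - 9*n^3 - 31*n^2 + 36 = (n + 2)*(n^4 + n^3 - 11*n^2 - 9*n + 18) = (n - 3)*(n + 2)*(n^3 + 4*n^2 + n - 6) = (n - 3)*(n + 2)*(n + 3)*(n^2 + n - 2) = (n - 3)*(n - 1)*(n + 2)*(n + 3)*(n + 2)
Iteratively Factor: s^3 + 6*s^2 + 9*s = (s)*(s^2 + 6*s + 9) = s*(s + 3)*(s + 3)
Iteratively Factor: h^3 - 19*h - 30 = (h + 3)*(h^2 - 3*h - 10) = (h - 5)*(h + 3)*(h + 2)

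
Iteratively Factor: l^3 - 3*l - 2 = (l + 1)*(l^2 - l - 2) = (l - 2)*(l + 1)*(l + 1)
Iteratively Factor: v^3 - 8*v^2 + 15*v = (v - 5)*(v^2 - 3*v) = (v - 5)*(v - 3)*(v)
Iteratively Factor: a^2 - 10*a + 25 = (a - 5)*(a - 5)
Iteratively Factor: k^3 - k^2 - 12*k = (k - 4)*(k^2 + 3*k) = (k - 4)*(k + 3)*(k)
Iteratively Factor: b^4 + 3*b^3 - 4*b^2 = (b - 1)*(b^3 + 4*b^2) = b*(b - 1)*(b^2 + 4*b) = b^2*(b - 1)*(b + 4)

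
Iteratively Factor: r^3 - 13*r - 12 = (r - 4)*(r^2 + 4*r + 3) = (r - 4)*(r + 1)*(r + 3)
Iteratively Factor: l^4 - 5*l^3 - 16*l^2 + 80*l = (l - 5)*(l^3 - 16*l) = (l - 5)*(l + 4)*(l^2 - 4*l) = l*(l - 5)*(l + 4)*(l - 4)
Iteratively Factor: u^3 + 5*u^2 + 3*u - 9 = (u - 1)*(u^2 + 6*u + 9) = (u - 1)*(u + 3)*(u + 3)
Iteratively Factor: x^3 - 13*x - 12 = (x + 3)*(x^2 - 3*x - 4) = (x + 1)*(x + 3)*(x - 4)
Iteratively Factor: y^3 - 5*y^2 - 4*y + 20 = (y - 5)*(y^2 - 4) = (y - 5)*(y + 2)*(y - 2)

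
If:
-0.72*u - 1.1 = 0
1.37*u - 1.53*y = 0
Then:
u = -1.53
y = -1.37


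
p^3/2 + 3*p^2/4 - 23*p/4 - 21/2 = (p/2 + 1)*(p - 7/2)*(p + 3)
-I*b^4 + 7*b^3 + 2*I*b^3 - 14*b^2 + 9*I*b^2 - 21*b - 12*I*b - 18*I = (b - 3)*(b + I)*(b + 6*I)*(-I*b - I)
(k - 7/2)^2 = k^2 - 7*k + 49/4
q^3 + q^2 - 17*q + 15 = (q - 3)*(q - 1)*(q + 5)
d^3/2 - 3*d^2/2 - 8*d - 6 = (d/2 + 1/2)*(d - 6)*(d + 2)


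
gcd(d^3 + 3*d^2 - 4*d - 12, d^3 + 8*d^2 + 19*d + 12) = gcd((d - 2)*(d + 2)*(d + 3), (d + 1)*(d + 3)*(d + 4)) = d + 3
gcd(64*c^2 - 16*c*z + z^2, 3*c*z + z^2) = 1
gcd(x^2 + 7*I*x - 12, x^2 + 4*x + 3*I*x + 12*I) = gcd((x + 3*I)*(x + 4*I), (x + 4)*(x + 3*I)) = x + 3*I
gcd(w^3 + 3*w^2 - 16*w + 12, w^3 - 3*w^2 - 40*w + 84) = w^2 + 4*w - 12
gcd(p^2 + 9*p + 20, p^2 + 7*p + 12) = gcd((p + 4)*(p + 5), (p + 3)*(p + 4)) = p + 4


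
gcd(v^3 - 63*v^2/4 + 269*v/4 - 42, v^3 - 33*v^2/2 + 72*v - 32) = v - 8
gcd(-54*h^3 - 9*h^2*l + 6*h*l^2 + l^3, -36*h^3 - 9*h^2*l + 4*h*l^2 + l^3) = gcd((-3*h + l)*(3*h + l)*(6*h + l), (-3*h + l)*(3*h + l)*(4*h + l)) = 9*h^2 - l^2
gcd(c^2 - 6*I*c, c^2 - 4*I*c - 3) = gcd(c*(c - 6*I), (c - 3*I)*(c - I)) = 1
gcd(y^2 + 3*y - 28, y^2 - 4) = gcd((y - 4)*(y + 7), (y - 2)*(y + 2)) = 1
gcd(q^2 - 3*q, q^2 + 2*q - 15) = q - 3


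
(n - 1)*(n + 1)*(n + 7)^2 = n^4 + 14*n^3 + 48*n^2 - 14*n - 49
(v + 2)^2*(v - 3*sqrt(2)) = v^3 - 3*sqrt(2)*v^2 + 4*v^2 - 12*sqrt(2)*v + 4*v - 12*sqrt(2)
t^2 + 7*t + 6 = (t + 1)*(t + 6)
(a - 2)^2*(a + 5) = a^3 + a^2 - 16*a + 20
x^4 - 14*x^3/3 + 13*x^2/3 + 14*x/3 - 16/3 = (x - 8/3)*(x - 2)*(x - 1)*(x + 1)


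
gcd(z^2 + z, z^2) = z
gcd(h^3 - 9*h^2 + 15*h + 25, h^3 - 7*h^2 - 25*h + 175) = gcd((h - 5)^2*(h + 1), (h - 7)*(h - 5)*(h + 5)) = h - 5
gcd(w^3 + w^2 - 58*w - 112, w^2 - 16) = 1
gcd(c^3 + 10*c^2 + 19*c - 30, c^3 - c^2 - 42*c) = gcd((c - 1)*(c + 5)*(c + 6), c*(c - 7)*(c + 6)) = c + 6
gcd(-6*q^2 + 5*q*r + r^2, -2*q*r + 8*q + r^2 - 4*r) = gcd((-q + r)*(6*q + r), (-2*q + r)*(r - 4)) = 1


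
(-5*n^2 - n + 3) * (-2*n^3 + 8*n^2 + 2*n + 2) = 10*n^5 - 38*n^4 - 24*n^3 + 12*n^2 + 4*n + 6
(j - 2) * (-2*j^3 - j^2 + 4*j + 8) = -2*j^4 + 3*j^3 + 6*j^2 - 16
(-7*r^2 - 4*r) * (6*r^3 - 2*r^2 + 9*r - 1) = -42*r^5 - 10*r^4 - 55*r^3 - 29*r^2 + 4*r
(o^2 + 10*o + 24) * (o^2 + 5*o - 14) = o^4 + 15*o^3 + 60*o^2 - 20*o - 336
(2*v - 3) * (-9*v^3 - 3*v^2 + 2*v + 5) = -18*v^4 + 21*v^3 + 13*v^2 + 4*v - 15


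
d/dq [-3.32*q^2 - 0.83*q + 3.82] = -6.64*q - 0.83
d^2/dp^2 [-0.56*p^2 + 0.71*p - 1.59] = -1.12000000000000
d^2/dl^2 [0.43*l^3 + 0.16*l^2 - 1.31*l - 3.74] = 2.58*l + 0.32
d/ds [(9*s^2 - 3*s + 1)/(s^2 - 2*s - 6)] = 5*(-3*s^2 - 22*s + 4)/(s^4 - 4*s^3 - 8*s^2 + 24*s + 36)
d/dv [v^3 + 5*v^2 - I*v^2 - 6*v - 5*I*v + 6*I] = 3*v^2 + 2*v*(5 - I) - 6 - 5*I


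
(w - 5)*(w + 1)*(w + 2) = w^3 - 2*w^2 - 13*w - 10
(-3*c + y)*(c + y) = -3*c^2 - 2*c*y + y^2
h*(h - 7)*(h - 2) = h^3 - 9*h^2 + 14*h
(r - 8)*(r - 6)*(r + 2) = r^3 - 12*r^2 + 20*r + 96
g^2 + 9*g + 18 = (g + 3)*(g + 6)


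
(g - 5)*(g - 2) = g^2 - 7*g + 10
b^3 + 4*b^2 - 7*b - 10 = (b - 2)*(b + 1)*(b + 5)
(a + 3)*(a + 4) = a^2 + 7*a + 12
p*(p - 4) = p^2 - 4*p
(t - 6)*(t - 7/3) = t^2 - 25*t/3 + 14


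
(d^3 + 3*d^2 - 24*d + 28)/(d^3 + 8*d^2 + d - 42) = (d - 2)/(d + 3)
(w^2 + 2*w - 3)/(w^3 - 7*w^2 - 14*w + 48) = (w - 1)/(w^2 - 10*w + 16)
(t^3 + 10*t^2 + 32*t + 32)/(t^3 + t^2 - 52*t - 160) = (t^2 + 6*t + 8)/(t^2 - 3*t - 40)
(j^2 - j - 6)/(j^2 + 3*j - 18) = (j + 2)/(j + 6)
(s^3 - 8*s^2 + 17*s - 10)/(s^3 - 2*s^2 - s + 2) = (s - 5)/(s + 1)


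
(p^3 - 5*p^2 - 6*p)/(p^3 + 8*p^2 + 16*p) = (p^2 - 5*p - 6)/(p^2 + 8*p + 16)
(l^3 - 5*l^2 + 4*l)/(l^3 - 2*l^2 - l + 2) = l*(l - 4)/(l^2 - l - 2)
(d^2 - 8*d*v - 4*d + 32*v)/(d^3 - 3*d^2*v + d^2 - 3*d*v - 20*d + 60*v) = (-d + 8*v)/(-d^2 + 3*d*v - 5*d + 15*v)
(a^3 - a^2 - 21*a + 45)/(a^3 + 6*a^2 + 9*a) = (a^3 - a^2 - 21*a + 45)/(a*(a^2 + 6*a + 9))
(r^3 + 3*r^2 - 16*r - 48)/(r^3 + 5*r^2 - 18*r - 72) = (r + 4)/(r + 6)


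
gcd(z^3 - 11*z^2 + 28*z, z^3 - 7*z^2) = z^2 - 7*z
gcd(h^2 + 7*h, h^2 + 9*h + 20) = 1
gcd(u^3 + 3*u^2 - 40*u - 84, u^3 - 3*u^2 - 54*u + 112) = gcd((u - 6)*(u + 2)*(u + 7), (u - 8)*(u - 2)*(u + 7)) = u + 7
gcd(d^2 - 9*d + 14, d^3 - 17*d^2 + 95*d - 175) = d - 7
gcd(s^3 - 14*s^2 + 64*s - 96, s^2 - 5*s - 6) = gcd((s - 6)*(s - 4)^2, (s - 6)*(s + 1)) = s - 6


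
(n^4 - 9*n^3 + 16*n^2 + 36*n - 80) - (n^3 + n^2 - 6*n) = n^4 - 10*n^3 + 15*n^2 + 42*n - 80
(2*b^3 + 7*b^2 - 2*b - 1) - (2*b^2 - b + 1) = 2*b^3 + 5*b^2 - b - 2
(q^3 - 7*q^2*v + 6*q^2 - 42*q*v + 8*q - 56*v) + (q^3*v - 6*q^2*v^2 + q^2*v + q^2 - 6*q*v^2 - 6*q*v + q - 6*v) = q^3*v + q^3 - 6*q^2*v^2 - 6*q^2*v + 7*q^2 - 6*q*v^2 - 48*q*v + 9*q - 62*v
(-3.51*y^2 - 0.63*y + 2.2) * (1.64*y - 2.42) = -5.7564*y^3 + 7.461*y^2 + 5.1326*y - 5.324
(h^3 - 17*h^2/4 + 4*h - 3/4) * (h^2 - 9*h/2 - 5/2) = h^5 - 35*h^4/4 + 165*h^3/8 - 65*h^2/8 - 53*h/8 + 15/8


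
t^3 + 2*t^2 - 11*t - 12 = (t - 3)*(t + 1)*(t + 4)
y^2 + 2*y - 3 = (y - 1)*(y + 3)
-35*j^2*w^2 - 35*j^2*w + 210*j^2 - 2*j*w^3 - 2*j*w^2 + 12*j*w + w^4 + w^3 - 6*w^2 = (-7*j + w)*(5*j + w)*(w - 2)*(w + 3)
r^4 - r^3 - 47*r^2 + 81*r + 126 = (r - 6)*(r - 3)*(r + 1)*(r + 7)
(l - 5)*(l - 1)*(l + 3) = l^3 - 3*l^2 - 13*l + 15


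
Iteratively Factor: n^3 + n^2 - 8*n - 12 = (n - 3)*(n^2 + 4*n + 4) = (n - 3)*(n + 2)*(n + 2)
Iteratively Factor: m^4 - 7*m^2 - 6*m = (m - 3)*(m^3 + 3*m^2 + 2*m) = (m - 3)*(m + 1)*(m^2 + 2*m) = (m - 3)*(m + 1)*(m + 2)*(m)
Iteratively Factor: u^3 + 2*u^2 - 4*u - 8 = (u + 2)*(u^2 - 4) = (u + 2)^2*(u - 2)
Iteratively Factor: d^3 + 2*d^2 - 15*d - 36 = (d - 4)*(d^2 + 6*d + 9) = (d - 4)*(d + 3)*(d + 3)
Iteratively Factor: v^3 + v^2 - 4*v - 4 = (v - 2)*(v^2 + 3*v + 2) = (v - 2)*(v + 2)*(v + 1)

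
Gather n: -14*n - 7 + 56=49 - 14*n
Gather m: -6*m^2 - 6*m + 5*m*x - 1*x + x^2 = -6*m^2 + m*(5*x - 6) + x^2 - x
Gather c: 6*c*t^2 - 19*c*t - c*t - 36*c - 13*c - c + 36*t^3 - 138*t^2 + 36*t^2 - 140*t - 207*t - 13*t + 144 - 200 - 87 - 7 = c*(6*t^2 - 20*t - 50) + 36*t^3 - 102*t^2 - 360*t - 150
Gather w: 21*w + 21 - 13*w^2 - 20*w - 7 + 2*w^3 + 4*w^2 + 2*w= 2*w^3 - 9*w^2 + 3*w + 14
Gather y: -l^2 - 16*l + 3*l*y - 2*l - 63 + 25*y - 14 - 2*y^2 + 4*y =-l^2 - 18*l - 2*y^2 + y*(3*l + 29) - 77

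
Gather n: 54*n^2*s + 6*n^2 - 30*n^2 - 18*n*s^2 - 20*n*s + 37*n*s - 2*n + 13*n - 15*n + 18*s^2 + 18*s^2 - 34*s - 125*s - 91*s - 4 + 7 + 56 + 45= n^2*(54*s - 24) + n*(-18*s^2 + 17*s - 4) + 36*s^2 - 250*s + 104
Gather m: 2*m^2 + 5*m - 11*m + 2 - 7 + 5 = 2*m^2 - 6*m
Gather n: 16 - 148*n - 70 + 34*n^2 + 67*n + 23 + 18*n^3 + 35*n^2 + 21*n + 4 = 18*n^3 + 69*n^2 - 60*n - 27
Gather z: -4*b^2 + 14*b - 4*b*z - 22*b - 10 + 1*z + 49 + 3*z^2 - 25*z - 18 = -4*b^2 - 8*b + 3*z^2 + z*(-4*b - 24) + 21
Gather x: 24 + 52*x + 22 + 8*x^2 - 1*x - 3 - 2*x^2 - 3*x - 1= 6*x^2 + 48*x + 42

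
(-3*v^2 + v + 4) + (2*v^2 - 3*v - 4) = -v^2 - 2*v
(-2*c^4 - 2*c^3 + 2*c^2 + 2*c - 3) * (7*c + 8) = -14*c^5 - 30*c^4 - 2*c^3 + 30*c^2 - 5*c - 24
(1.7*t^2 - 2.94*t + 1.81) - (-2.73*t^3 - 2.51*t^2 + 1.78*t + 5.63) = 2.73*t^3 + 4.21*t^2 - 4.72*t - 3.82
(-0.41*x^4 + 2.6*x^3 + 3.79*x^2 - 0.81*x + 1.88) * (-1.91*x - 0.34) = 0.7831*x^5 - 4.8266*x^4 - 8.1229*x^3 + 0.2585*x^2 - 3.3154*x - 0.6392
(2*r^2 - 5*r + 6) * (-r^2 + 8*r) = -2*r^4 + 21*r^3 - 46*r^2 + 48*r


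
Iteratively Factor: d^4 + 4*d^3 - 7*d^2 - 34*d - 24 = (d + 2)*(d^3 + 2*d^2 - 11*d - 12) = (d - 3)*(d + 2)*(d^2 + 5*d + 4) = (d - 3)*(d + 1)*(d + 2)*(d + 4)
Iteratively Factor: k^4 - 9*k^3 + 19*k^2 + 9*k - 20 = (k + 1)*(k^3 - 10*k^2 + 29*k - 20) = (k - 1)*(k + 1)*(k^2 - 9*k + 20) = (k - 5)*(k - 1)*(k + 1)*(k - 4)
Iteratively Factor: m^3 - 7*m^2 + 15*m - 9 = (m - 1)*(m^2 - 6*m + 9) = (m - 3)*(m - 1)*(m - 3)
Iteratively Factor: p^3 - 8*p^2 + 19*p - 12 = (p - 1)*(p^2 - 7*p + 12) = (p - 3)*(p - 1)*(p - 4)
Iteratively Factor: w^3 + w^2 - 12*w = (w)*(w^2 + w - 12) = w*(w + 4)*(w - 3)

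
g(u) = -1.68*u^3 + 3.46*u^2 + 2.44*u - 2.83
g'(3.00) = -22.16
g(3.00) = -9.73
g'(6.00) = -137.48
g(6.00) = -226.51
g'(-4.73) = -143.05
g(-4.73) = 240.82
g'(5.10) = -93.36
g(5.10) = -123.25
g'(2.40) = -9.98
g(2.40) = -0.27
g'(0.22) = 3.72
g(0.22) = -2.14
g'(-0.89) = -7.71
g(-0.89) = -1.08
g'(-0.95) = -8.68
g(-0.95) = -0.58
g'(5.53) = -113.42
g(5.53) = -167.64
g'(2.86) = -18.99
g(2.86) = -6.85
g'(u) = -5.04*u^2 + 6.92*u + 2.44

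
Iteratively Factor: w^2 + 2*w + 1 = (w + 1)*(w + 1)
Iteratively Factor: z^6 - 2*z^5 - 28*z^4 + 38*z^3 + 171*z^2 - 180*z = (z - 3)*(z^5 + z^4 - 25*z^3 - 37*z^2 + 60*z) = z*(z - 3)*(z^4 + z^3 - 25*z^2 - 37*z + 60) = z*(z - 5)*(z - 3)*(z^3 + 6*z^2 + 5*z - 12) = z*(z - 5)*(z - 3)*(z - 1)*(z^2 + 7*z + 12) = z*(z - 5)*(z - 3)*(z - 1)*(z + 4)*(z + 3)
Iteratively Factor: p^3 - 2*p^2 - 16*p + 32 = (p - 4)*(p^2 + 2*p - 8) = (p - 4)*(p - 2)*(p + 4)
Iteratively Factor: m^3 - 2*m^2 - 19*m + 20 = (m - 1)*(m^2 - m - 20) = (m - 1)*(m + 4)*(m - 5)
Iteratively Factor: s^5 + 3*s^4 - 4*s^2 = (s + 2)*(s^4 + s^3 - 2*s^2) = s*(s + 2)*(s^3 + s^2 - 2*s) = s*(s - 1)*(s + 2)*(s^2 + 2*s) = s^2*(s - 1)*(s + 2)*(s + 2)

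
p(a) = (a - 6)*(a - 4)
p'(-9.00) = -28.00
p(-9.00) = 195.00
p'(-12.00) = -34.00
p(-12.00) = 288.00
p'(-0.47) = -10.94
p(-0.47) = 28.92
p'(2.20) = -5.60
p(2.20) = 6.84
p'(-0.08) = -10.16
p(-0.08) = 24.81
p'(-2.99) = -15.98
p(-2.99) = 62.84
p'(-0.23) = -10.46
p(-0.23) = 26.35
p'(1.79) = -6.42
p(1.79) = 9.30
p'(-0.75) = -11.50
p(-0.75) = 32.06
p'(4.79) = -0.42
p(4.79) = -0.96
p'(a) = 2*a - 10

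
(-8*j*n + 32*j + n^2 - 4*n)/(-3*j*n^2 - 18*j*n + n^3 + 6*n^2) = (8*j*n - 32*j - n^2 + 4*n)/(n*(3*j*n + 18*j - n^2 - 6*n))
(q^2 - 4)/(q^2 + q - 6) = (q + 2)/(q + 3)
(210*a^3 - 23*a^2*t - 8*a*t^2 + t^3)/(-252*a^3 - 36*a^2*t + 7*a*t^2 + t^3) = (-35*a^2 - 2*a*t + t^2)/(42*a^2 + 13*a*t + t^2)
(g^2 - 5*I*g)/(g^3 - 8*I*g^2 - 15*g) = 1/(g - 3*I)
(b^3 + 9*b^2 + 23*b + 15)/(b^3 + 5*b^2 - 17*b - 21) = (b^2 + 8*b + 15)/(b^2 + 4*b - 21)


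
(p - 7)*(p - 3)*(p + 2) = p^3 - 8*p^2 + p + 42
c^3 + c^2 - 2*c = c*(c - 1)*(c + 2)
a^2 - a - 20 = (a - 5)*(a + 4)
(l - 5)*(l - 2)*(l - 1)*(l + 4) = l^4 - 4*l^3 - 15*l^2 + 58*l - 40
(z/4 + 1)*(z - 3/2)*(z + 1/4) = z^3/4 + 11*z^2/16 - 43*z/32 - 3/8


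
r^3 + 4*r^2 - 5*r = r*(r - 1)*(r + 5)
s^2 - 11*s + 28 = (s - 7)*(s - 4)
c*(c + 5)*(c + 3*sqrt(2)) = c^3 + 3*sqrt(2)*c^2 + 5*c^2 + 15*sqrt(2)*c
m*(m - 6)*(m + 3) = m^3 - 3*m^2 - 18*m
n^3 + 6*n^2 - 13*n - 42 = (n - 3)*(n + 2)*(n + 7)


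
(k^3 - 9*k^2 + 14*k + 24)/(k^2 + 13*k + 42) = (k^3 - 9*k^2 + 14*k + 24)/(k^2 + 13*k + 42)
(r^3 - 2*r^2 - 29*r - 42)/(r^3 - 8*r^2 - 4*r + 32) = (r^2 - 4*r - 21)/(r^2 - 10*r + 16)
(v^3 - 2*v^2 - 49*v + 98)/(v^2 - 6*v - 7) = (v^2 + 5*v - 14)/(v + 1)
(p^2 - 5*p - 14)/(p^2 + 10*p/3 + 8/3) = 3*(p - 7)/(3*p + 4)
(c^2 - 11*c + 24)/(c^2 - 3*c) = (c - 8)/c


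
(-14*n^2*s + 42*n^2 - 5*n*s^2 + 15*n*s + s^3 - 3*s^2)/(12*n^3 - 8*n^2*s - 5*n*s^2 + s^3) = (-7*n*s + 21*n + s^2 - 3*s)/(6*n^2 - 7*n*s + s^2)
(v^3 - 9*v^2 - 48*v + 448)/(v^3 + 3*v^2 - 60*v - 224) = (v - 8)/(v + 4)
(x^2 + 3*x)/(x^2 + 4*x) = (x + 3)/(x + 4)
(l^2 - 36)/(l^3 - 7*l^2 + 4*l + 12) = (l + 6)/(l^2 - l - 2)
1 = 1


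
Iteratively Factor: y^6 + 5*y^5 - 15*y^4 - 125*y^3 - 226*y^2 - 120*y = (y + 3)*(y^5 + 2*y^4 - 21*y^3 - 62*y^2 - 40*y) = (y + 3)*(y + 4)*(y^4 - 2*y^3 - 13*y^2 - 10*y) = (y + 1)*(y + 3)*(y + 4)*(y^3 - 3*y^2 - 10*y) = (y + 1)*(y + 2)*(y + 3)*(y + 4)*(y^2 - 5*y) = (y - 5)*(y + 1)*(y + 2)*(y + 3)*(y + 4)*(y)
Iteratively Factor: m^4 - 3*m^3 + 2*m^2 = (m)*(m^3 - 3*m^2 + 2*m) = m*(m - 2)*(m^2 - m) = m^2*(m - 2)*(m - 1)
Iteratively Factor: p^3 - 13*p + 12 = (p - 3)*(p^2 + 3*p - 4) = (p - 3)*(p + 4)*(p - 1)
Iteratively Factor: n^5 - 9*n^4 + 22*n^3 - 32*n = (n - 4)*(n^4 - 5*n^3 + 2*n^2 + 8*n) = (n - 4)*(n + 1)*(n^3 - 6*n^2 + 8*n) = (n - 4)*(n - 2)*(n + 1)*(n^2 - 4*n) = n*(n - 4)*(n - 2)*(n + 1)*(n - 4)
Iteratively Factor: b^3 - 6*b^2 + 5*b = (b - 5)*(b^2 - b) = (b - 5)*(b - 1)*(b)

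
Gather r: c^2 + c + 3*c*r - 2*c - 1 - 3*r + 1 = c^2 - c + r*(3*c - 3)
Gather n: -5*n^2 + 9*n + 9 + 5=-5*n^2 + 9*n + 14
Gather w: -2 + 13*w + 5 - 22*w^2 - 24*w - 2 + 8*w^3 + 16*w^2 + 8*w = 8*w^3 - 6*w^2 - 3*w + 1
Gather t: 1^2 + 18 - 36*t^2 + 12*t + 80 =-36*t^2 + 12*t + 99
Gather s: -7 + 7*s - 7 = 7*s - 14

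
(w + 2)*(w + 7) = w^2 + 9*w + 14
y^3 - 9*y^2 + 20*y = y*(y - 5)*(y - 4)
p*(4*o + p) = 4*o*p + p^2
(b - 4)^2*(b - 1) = b^3 - 9*b^2 + 24*b - 16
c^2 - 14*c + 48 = (c - 8)*(c - 6)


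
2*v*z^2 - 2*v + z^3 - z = (2*v + z)*(z - 1)*(z + 1)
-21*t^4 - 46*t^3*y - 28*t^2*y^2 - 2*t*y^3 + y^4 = (-7*t + y)*(t + y)^2*(3*t + y)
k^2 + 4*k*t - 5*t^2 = (k - t)*(k + 5*t)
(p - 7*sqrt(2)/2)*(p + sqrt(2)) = p^2 - 5*sqrt(2)*p/2 - 7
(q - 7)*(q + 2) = q^2 - 5*q - 14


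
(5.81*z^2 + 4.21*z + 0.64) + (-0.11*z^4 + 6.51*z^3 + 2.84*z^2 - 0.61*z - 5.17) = -0.11*z^4 + 6.51*z^3 + 8.65*z^2 + 3.6*z - 4.53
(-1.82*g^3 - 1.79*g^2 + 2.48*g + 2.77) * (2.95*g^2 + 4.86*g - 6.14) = -5.369*g^5 - 14.1257*g^4 + 9.7914*g^3 + 31.2149*g^2 - 1.765*g - 17.0078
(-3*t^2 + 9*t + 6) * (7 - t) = 3*t^3 - 30*t^2 + 57*t + 42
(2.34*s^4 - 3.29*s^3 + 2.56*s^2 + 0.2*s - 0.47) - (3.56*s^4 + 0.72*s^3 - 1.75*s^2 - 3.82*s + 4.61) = -1.22*s^4 - 4.01*s^3 + 4.31*s^2 + 4.02*s - 5.08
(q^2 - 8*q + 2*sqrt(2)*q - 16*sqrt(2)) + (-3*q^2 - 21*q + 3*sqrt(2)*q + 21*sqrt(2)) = -2*q^2 - 29*q + 5*sqrt(2)*q + 5*sqrt(2)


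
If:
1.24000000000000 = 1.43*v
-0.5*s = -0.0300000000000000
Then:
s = 0.06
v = 0.87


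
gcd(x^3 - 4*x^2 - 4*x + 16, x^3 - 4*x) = x^2 - 4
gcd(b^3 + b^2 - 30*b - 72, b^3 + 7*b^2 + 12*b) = b^2 + 7*b + 12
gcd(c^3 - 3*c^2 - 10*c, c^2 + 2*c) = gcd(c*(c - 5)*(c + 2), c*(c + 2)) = c^2 + 2*c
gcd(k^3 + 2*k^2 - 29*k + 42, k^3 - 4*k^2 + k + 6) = k^2 - 5*k + 6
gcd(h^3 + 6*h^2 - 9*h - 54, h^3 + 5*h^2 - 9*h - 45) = h^2 - 9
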